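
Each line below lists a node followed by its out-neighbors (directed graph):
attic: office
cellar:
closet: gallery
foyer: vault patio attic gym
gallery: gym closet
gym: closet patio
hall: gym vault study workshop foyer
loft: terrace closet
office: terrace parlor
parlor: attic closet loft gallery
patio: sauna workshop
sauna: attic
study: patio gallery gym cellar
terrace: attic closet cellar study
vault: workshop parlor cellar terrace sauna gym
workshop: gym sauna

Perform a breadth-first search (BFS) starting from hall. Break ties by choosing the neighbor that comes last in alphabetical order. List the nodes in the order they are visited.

Visit hall; enqueue workshop, vault, study, gym, foyer → queue [workshop, vault, study, gym, foyer]
Visit workshop; enqueue sauna → queue [vault, study, gym, foyer, sauna]
Visit vault; enqueue terrace, parlor, cellar → queue [study, gym, foyer, sauna, terrace, parlor, cellar]
Visit study; enqueue patio, gallery → queue [gym, foyer, sauna, terrace, parlor, cellar, patio, gallery]
Visit gym; enqueue closet → queue [foyer, sauna, terrace, parlor, cellar, patio, gallery, closet]
Visit foyer; enqueue attic → queue [sauna, terrace, parlor, cellar, patio, gallery, closet, attic]
Visit sauna → queue [terrace, parlor, cellar, patio, gallery, closet, attic]
Visit terrace → queue [parlor, cellar, patio, gallery, closet, attic]
Visit parlor; enqueue loft → queue [cellar, patio, gallery, closet, attic, loft]
Visit cellar → queue [patio, gallery, closet, attic, loft]
Visit patio → queue [gallery, closet, attic, loft]
Visit gallery → queue [closet, attic, loft]
Visit closet → queue [attic, loft]
Visit attic; enqueue office → queue [loft, office]
Visit loft → queue [office]
Visit office → queue []

hall, workshop, vault, study, gym, foyer, sauna, terrace, parlor, cellar, patio, gallery, closet, attic, loft, office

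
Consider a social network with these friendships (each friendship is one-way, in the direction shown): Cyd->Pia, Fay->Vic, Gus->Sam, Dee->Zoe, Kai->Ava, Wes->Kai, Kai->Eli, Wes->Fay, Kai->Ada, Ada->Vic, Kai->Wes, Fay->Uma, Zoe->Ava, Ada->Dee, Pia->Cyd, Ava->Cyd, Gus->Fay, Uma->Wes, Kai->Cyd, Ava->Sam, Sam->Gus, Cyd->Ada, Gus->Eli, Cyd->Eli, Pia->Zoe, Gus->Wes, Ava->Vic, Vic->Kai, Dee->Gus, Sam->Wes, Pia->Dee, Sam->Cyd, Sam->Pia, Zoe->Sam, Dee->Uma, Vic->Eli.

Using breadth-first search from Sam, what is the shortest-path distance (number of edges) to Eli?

2

Level 0: Sam
Level 1: Cyd, Gus, Pia, Wes
Level 2: Ada, Dee, Eli, Fay, Kai, Zoe
Level 3: Ava, Uma, Vic
Eli first appears at level 2.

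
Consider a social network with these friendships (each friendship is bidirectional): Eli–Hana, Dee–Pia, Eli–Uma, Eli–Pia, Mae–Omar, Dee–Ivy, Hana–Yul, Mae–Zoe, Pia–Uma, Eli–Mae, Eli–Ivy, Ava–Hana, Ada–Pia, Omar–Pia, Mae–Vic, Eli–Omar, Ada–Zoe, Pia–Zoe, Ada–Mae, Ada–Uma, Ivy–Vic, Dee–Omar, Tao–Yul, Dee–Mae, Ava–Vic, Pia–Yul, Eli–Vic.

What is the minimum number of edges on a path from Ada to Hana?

Level 0: Ada
Level 1: Mae, Pia, Uma, Zoe
Level 2: Dee, Eli, Omar, Vic, Yul
Level 3: Ava, Hana, Ivy, Tao
Hana first appears at level 3.

3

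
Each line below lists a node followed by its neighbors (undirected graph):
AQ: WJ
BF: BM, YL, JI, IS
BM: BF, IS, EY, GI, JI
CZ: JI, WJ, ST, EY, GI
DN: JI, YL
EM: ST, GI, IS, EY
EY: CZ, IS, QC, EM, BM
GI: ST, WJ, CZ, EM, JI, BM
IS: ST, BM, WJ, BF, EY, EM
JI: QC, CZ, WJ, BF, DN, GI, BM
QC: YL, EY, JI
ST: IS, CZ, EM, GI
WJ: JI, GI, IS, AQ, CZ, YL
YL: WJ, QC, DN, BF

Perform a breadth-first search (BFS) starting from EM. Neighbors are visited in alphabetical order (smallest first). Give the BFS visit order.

Visit EM; enqueue EY, GI, IS, ST → queue [EY, GI, IS, ST]
Visit EY; enqueue BM, CZ, QC → queue [GI, IS, ST, BM, CZ, QC]
Visit GI; enqueue JI, WJ → queue [IS, ST, BM, CZ, QC, JI, WJ]
Visit IS; enqueue BF → queue [ST, BM, CZ, QC, JI, WJ, BF]
Visit ST → queue [BM, CZ, QC, JI, WJ, BF]
Visit BM → queue [CZ, QC, JI, WJ, BF]
Visit CZ → queue [QC, JI, WJ, BF]
Visit QC; enqueue YL → queue [JI, WJ, BF, YL]
Visit JI; enqueue DN → queue [WJ, BF, YL, DN]
Visit WJ; enqueue AQ → queue [BF, YL, DN, AQ]
Visit BF → queue [YL, DN, AQ]
Visit YL → queue [DN, AQ]
Visit DN → queue [AQ]
Visit AQ → queue []

EM, EY, GI, IS, ST, BM, CZ, QC, JI, WJ, BF, YL, DN, AQ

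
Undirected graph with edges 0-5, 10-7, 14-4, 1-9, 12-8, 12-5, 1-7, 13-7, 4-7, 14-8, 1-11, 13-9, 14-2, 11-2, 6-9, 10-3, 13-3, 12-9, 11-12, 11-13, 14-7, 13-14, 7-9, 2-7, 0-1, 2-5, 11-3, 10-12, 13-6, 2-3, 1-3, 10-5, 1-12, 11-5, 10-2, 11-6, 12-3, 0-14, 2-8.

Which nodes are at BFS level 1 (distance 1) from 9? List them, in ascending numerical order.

Level 0: 9
Level 1: 1, 6, 7, 12, 13
Level 2: 0, 2, 3, 4, 5, 8, 10, 11, 14

1, 6, 7, 12, 13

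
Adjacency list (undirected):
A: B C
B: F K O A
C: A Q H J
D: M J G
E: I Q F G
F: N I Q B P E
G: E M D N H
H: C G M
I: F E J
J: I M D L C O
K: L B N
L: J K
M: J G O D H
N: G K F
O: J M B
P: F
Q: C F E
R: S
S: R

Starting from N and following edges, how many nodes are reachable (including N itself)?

BFS from N visits: N, F, G, K, B, E, I, P, Q, D, H, M, L, A, O, J, C
Reachable nodes: 17 of 19 total.

17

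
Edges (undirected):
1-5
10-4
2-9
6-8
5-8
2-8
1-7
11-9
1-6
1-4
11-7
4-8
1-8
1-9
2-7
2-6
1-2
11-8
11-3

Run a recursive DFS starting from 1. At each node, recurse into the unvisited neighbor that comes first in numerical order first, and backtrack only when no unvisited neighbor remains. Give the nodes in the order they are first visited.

1, 2, 6, 8, 4, 10, 5, 11, 3, 7, 9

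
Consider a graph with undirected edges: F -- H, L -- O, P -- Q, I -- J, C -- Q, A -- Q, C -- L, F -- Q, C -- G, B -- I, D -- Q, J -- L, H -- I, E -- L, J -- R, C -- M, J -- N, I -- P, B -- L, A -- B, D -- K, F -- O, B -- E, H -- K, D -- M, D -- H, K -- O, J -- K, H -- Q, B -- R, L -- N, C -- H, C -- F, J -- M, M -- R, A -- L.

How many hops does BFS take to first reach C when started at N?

2

Level 0: N
Level 1: J, L
Level 2: A, B, C, E, I, K, M, O, R
Level 3: D, F, G, H, P, Q
C first appears at level 2.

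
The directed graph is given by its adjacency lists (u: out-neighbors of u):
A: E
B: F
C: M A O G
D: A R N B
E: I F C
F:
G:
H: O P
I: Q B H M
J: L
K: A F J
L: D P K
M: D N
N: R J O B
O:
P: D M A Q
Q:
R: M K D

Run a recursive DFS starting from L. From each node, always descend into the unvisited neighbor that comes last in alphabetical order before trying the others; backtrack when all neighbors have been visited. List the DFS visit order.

L, P, Q, M, N, R, K, J, F, A, E, I, H, O, B, C, G, D

Visit L
L → P
P → Q
P → M
M → N
N → R
R → K
K → J
K → F
K → A
A → E
E → I
I → H
H → O
I → B
E → C
C → G
R → D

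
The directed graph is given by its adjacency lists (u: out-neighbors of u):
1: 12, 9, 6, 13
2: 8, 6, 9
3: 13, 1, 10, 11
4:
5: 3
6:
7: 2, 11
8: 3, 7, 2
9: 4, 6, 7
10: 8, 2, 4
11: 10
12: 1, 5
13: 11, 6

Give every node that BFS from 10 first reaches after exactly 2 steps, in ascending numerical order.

3, 6, 7, 9

Level 0: 10
Level 1: 2, 4, 8
Level 2: 3, 6, 7, 9
Level 3: 1, 11, 13
Level 4: 12
Level 5: 5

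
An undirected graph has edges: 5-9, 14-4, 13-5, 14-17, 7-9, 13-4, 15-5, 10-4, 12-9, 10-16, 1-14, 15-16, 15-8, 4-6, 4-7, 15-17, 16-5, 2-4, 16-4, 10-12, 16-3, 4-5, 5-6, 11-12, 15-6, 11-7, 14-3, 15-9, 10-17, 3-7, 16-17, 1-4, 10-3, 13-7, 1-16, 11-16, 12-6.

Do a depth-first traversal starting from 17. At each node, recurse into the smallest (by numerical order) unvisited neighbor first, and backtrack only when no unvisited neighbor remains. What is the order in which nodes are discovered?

17, 10, 3, 7, 4, 1, 14, 16, 5, 6, 12, 9, 15, 8, 11, 13, 2

Visit 17
17 → 10
10 → 3
3 → 7
7 → 4
4 → 1
1 → 14
1 → 16
16 → 5
5 → 6
6 → 12
12 → 9
9 → 15
15 → 8
12 → 11
5 → 13
4 → 2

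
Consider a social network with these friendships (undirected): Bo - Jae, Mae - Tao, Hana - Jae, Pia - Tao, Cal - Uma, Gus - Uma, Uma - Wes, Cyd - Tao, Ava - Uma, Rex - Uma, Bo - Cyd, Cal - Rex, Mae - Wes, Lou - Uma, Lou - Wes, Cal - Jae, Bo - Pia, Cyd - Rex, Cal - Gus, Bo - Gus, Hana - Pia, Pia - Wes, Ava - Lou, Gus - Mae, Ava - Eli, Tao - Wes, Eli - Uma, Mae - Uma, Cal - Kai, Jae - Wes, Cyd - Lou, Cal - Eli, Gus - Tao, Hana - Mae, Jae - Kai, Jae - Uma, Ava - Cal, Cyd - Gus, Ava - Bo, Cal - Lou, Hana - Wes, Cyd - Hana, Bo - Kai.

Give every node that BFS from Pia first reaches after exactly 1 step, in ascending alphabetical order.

Bo, Hana, Tao, Wes

Level 0: Pia
Level 1: Bo, Hana, Tao, Wes
Level 2: Ava, Cyd, Gus, Jae, Kai, Lou, Mae, Uma
Level 3: Cal, Eli, Rex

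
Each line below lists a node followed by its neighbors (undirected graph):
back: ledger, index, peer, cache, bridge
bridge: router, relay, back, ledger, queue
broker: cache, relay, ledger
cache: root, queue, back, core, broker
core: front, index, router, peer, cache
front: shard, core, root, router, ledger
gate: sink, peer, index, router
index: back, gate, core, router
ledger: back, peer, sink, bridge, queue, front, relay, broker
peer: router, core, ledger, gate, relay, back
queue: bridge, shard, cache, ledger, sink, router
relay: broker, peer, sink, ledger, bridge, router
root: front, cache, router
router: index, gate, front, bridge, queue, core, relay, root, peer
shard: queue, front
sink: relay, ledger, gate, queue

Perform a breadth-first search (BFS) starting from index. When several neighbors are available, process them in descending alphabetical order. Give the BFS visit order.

Visit index; enqueue router, gate, core, back → queue [router, gate, core, back]
Visit router; enqueue root, relay, queue, peer, front, bridge → queue [gate, core, back, root, relay, queue, peer, front, bridge]
Visit gate; enqueue sink → queue [core, back, root, relay, queue, peer, front, bridge, sink]
Visit core; enqueue cache → queue [back, root, relay, queue, peer, front, bridge, sink, cache]
Visit back; enqueue ledger → queue [root, relay, queue, peer, front, bridge, sink, cache, ledger]
Visit root → queue [relay, queue, peer, front, bridge, sink, cache, ledger]
Visit relay; enqueue broker → queue [queue, peer, front, bridge, sink, cache, ledger, broker]
Visit queue; enqueue shard → queue [peer, front, bridge, sink, cache, ledger, broker, shard]
Visit peer → queue [front, bridge, sink, cache, ledger, broker, shard]
Visit front → queue [bridge, sink, cache, ledger, broker, shard]
Visit bridge → queue [sink, cache, ledger, broker, shard]
Visit sink → queue [cache, ledger, broker, shard]
Visit cache → queue [ledger, broker, shard]
Visit ledger → queue [broker, shard]
Visit broker → queue [shard]
Visit shard → queue []

index → router → gate → core → back → root → relay → queue → peer → front → bridge → sink → cache → ledger → broker → shard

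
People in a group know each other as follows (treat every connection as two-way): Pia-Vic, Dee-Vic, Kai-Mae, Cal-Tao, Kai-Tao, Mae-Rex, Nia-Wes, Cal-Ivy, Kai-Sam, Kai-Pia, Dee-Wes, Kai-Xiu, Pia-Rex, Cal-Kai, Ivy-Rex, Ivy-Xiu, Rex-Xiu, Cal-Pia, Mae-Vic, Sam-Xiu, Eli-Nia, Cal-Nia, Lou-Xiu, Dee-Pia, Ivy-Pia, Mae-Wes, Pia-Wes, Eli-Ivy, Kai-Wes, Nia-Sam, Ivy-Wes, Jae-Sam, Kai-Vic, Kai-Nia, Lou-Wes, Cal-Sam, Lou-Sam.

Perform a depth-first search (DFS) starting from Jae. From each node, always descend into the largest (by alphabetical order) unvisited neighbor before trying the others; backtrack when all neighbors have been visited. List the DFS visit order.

Visit Jae
Jae → Sam
Sam → Xiu
Xiu → Rex
Rex → Pia
Pia → Wes
Wes → Nia
Nia → Kai
Kai → Vic
Vic → Mae
Vic → Dee
Kai → Tao
Tao → Cal
Cal → Ivy
Ivy → Eli
Wes → Lou

Jae, Sam, Xiu, Rex, Pia, Wes, Nia, Kai, Vic, Mae, Dee, Tao, Cal, Ivy, Eli, Lou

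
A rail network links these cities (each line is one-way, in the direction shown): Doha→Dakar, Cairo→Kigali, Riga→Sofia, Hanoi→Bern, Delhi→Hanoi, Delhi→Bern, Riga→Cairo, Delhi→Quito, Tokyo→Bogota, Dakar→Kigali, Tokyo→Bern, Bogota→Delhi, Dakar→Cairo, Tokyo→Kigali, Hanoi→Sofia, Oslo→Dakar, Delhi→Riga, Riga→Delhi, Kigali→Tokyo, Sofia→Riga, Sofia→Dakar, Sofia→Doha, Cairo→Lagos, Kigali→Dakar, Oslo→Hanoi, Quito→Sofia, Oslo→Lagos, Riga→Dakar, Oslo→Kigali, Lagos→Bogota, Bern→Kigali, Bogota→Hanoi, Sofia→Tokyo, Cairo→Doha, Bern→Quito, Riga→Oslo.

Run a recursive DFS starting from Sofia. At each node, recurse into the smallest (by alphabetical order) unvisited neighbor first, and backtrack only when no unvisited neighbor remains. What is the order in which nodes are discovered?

Sofia Dakar Cairo Doha Kigali Tokyo Bern Quito Bogota Delhi Hanoi Riga Oslo Lagos

Visit Sofia
Sofia → Dakar
Dakar → Cairo
Cairo → Doha
Cairo → Kigali
Kigali → Tokyo
Tokyo → Bern
Bern → Quito
Tokyo → Bogota
Bogota → Delhi
Delhi → Hanoi
Delhi → Riga
Riga → Oslo
Oslo → Lagos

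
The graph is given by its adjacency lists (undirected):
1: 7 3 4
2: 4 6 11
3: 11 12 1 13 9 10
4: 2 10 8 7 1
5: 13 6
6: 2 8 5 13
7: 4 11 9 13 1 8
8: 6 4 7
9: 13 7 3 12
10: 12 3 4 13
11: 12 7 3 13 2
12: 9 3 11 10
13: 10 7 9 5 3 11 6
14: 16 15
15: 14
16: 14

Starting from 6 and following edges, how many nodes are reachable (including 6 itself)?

13

BFS from 6 visits: 6, 2, 5, 8, 13, 4, 11, 7, 3, 9, 10, 1, 12
Reachable nodes: 13 of 16 total.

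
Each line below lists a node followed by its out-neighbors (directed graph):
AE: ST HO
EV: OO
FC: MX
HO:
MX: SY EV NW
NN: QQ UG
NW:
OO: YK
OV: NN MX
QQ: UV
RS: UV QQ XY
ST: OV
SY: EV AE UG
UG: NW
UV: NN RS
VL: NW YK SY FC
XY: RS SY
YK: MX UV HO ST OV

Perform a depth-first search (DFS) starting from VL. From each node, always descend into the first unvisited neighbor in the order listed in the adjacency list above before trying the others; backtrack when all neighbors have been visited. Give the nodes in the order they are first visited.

Visit VL
VL → NW
VL → YK
YK → MX
MX → SY
SY → EV
EV → OO
SY → AE
AE → ST
ST → OV
OV → NN
NN → QQ
QQ → UV
UV → RS
RS → XY
NN → UG
AE → HO
VL → FC

VL → NW → YK → MX → SY → EV → OO → AE → ST → OV → NN → QQ → UV → RS → XY → UG → HO → FC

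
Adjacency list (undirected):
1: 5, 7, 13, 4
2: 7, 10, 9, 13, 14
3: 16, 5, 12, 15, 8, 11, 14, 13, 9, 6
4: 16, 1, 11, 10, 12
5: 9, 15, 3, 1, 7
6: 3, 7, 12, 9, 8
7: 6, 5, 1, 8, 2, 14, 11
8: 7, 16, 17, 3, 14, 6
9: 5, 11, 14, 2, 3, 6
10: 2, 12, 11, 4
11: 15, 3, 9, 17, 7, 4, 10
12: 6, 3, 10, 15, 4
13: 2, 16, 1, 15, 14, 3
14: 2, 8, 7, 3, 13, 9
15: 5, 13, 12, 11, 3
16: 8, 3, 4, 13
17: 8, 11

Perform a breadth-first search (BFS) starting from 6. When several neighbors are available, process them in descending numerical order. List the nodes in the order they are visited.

6 12 9 8 7 3 15 10 4 14 11 5 2 17 16 1 13

Visit 6; enqueue 12, 9, 8, 7, 3 → queue [12, 9, 8, 7, 3]
Visit 12; enqueue 15, 10, 4 → queue [9, 8, 7, 3, 15, 10, 4]
Visit 9; enqueue 14, 11, 5, 2 → queue [8, 7, 3, 15, 10, 4, 14, 11, 5, 2]
Visit 8; enqueue 17, 16 → queue [7, 3, 15, 10, 4, 14, 11, 5, 2, 17, 16]
Visit 7; enqueue 1 → queue [3, 15, 10, 4, 14, 11, 5, 2, 17, 16, 1]
Visit 3; enqueue 13 → queue [15, 10, 4, 14, 11, 5, 2, 17, 16, 1, 13]
Visit 15 → queue [10, 4, 14, 11, 5, 2, 17, 16, 1, 13]
Visit 10 → queue [4, 14, 11, 5, 2, 17, 16, 1, 13]
Visit 4 → queue [14, 11, 5, 2, 17, 16, 1, 13]
Visit 14 → queue [11, 5, 2, 17, 16, 1, 13]
Visit 11 → queue [5, 2, 17, 16, 1, 13]
Visit 5 → queue [2, 17, 16, 1, 13]
Visit 2 → queue [17, 16, 1, 13]
Visit 17 → queue [16, 1, 13]
Visit 16 → queue [1, 13]
Visit 1 → queue [13]
Visit 13 → queue []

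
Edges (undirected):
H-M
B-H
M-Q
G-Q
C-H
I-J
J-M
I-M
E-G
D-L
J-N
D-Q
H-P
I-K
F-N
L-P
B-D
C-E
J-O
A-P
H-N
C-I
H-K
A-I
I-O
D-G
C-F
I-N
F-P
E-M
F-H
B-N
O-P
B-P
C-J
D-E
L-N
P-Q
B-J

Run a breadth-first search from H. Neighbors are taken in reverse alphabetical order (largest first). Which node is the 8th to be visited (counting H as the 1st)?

Visit H; enqueue P, N, M, K, F, C, B → queue [P, N, M, K, F, C, B]
Visit P; enqueue Q, O, L, A → queue [N, M, K, F, C, B, Q, O, L, A]
Visit N; enqueue J, I → queue [M, K, F, C, B, Q, O, L, A, J, I]
Visit M; enqueue E → queue [K, F, C, B, Q, O, L, A, J, I, E]
Visit K → queue [F, C, B, Q, O, L, A, J, I, E]
Visit F → queue [C, B, Q, O, L, A, J, I, E]
Visit C → queue [B, Q, O, L, A, J, I, E]
Visit B; enqueue D → queue [Q, O, L, A, J, I, E, D]
Visit Q; enqueue G → queue [O, L, A, J, I, E, D, G]
Visit O → queue [L, A, J, I, E, D, G]
Visit L → queue [A, J, I, E, D, G]
Visit A → queue [J, I, E, D, G]
Visit J → queue [I, E, D, G]
Visit I → queue [E, D, G]
Visit E → queue [D, G]
Visit D → queue [G]
Visit G → queue []

Visit order: H, P, N, M, K, F, C, B, Q, O, L, A, J, I, E, D, G

B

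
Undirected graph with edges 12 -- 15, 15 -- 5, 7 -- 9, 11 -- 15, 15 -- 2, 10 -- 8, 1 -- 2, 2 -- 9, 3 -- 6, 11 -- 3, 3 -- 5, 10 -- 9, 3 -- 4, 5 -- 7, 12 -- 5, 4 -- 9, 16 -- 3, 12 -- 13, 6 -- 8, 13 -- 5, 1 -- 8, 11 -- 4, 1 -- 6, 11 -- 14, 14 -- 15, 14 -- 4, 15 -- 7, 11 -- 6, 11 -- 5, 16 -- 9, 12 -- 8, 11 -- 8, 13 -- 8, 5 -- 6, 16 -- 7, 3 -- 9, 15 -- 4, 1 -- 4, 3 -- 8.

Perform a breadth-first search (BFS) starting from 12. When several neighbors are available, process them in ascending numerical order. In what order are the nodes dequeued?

Visit 12; enqueue 5, 8, 13, 15 → queue [5, 8, 13, 15]
Visit 5; enqueue 3, 6, 7, 11 → queue [8, 13, 15, 3, 6, 7, 11]
Visit 8; enqueue 1, 10 → queue [13, 15, 3, 6, 7, 11, 1, 10]
Visit 13 → queue [15, 3, 6, 7, 11, 1, 10]
Visit 15; enqueue 2, 4, 14 → queue [3, 6, 7, 11, 1, 10, 2, 4, 14]
Visit 3; enqueue 9, 16 → queue [6, 7, 11, 1, 10, 2, 4, 14, 9, 16]
Visit 6 → queue [7, 11, 1, 10, 2, 4, 14, 9, 16]
Visit 7 → queue [11, 1, 10, 2, 4, 14, 9, 16]
Visit 11 → queue [1, 10, 2, 4, 14, 9, 16]
Visit 1 → queue [10, 2, 4, 14, 9, 16]
Visit 10 → queue [2, 4, 14, 9, 16]
Visit 2 → queue [4, 14, 9, 16]
Visit 4 → queue [14, 9, 16]
Visit 14 → queue [9, 16]
Visit 9 → queue [16]
Visit 16 → queue []

12 5 8 13 15 3 6 7 11 1 10 2 4 14 9 16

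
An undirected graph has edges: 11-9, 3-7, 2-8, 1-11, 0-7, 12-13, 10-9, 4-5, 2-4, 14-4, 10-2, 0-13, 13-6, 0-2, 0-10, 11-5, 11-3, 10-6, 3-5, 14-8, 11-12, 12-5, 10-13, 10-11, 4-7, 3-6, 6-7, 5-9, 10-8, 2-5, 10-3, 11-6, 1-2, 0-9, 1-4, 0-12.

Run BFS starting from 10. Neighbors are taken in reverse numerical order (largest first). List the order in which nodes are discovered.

10 13 11 9 8 6 3 2 0 12 5 1 14 7 4

Visit 10; enqueue 13, 11, 9, 8, 6, 3, 2, 0 → queue [13, 11, 9, 8, 6, 3, 2, 0]
Visit 13; enqueue 12 → queue [11, 9, 8, 6, 3, 2, 0, 12]
Visit 11; enqueue 5, 1 → queue [9, 8, 6, 3, 2, 0, 12, 5, 1]
Visit 9 → queue [8, 6, 3, 2, 0, 12, 5, 1]
Visit 8; enqueue 14 → queue [6, 3, 2, 0, 12, 5, 1, 14]
Visit 6; enqueue 7 → queue [3, 2, 0, 12, 5, 1, 14, 7]
Visit 3 → queue [2, 0, 12, 5, 1, 14, 7]
Visit 2; enqueue 4 → queue [0, 12, 5, 1, 14, 7, 4]
Visit 0 → queue [12, 5, 1, 14, 7, 4]
Visit 12 → queue [5, 1, 14, 7, 4]
Visit 5 → queue [1, 14, 7, 4]
Visit 1 → queue [14, 7, 4]
Visit 14 → queue [7, 4]
Visit 7 → queue [4]
Visit 4 → queue []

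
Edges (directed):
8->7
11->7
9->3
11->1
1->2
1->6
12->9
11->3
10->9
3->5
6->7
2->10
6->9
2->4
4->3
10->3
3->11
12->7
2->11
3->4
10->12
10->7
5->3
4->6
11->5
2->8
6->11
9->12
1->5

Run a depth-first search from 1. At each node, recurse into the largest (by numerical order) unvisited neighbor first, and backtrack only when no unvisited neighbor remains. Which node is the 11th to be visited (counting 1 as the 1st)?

10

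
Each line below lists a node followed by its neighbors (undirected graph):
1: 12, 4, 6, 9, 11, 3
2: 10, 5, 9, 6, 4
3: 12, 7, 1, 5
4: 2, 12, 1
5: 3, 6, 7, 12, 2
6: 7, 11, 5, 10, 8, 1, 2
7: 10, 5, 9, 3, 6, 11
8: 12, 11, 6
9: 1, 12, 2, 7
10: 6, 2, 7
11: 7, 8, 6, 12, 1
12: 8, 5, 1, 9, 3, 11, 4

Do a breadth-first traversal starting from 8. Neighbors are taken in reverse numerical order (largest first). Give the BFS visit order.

8 12 11 6 9 5 4 3 1 7 10 2

Visit 8; enqueue 12, 11, 6 → queue [12, 11, 6]
Visit 12; enqueue 9, 5, 4, 3, 1 → queue [11, 6, 9, 5, 4, 3, 1]
Visit 11; enqueue 7 → queue [6, 9, 5, 4, 3, 1, 7]
Visit 6; enqueue 10, 2 → queue [9, 5, 4, 3, 1, 7, 10, 2]
Visit 9 → queue [5, 4, 3, 1, 7, 10, 2]
Visit 5 → queue [4, 3, 1, 7, 10, 2]
Visit 4 → queue [3, 1, 7, 10, 2]
Visit 3 → queue [1, 7, 10, 2]
Visit 1 → queue [7, 10, 2]
Visit 7 → queue [10, 2]
Visit 10 → queue [2]
Visit 2 → queue []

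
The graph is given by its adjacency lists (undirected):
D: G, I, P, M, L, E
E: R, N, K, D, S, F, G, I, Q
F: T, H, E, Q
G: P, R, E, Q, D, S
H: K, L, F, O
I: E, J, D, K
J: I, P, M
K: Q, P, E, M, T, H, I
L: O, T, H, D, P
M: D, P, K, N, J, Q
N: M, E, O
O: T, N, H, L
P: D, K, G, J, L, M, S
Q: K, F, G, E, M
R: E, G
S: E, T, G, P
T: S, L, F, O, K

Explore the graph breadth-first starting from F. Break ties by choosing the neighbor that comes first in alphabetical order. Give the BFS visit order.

Visit F; enqueue E, H, Q, T → queue [E, H, Q, T]
Visit E; enqueue D, G, I, K, N, R, S → queue [H, Q, T, D, G, I, K, N, R, S]
Visit H; enqueue L, O → queue [Q, T, D, G, I, K, N, R, S, L, O]
Visit Q; enqueue M → queue [T, D, G, I, K, N, R, S, L, O, M]
Visit T → queue [D, G, I, K, N, R, S, L, O, M]
Visit D; enqueue P → queue [G, I, K, N, R, S, L, O, M, P]
Visit G → queue [I, K, N, R, S, L, O, M, P]
Visit I; enqueue J → queue [K, N, R, S, L, O, M, P, J]
Visit K → queue [N, R, S, L, O, M, P, J]
Visit N → queue [R, S, L, O, M, P, J]
Visit R → queue [S, L, O, M, P, J]
Visit S → queue [L, O, M, P, J]
Visit L → queue [O, M, P, J]
Visit O → queue [M, P, J]
Visit M → queue [P, J]
Visit P → queue [J]
Visit J → queue []

F E H Q T D G I K N R S L O M P J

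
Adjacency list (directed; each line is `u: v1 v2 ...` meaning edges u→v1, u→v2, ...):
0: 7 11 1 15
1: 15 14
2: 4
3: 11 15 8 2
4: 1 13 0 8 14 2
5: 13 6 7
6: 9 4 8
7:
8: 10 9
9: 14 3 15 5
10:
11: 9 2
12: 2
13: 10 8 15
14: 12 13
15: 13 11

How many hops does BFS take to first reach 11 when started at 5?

3

Level 0: 5
Level 1: 6, 7, 13
Level 2: 4, 8, 9, 10, 15
Level 3: 0, 1, 2, 3, 11, 14
Level 4: 12
11 first appears at level 3.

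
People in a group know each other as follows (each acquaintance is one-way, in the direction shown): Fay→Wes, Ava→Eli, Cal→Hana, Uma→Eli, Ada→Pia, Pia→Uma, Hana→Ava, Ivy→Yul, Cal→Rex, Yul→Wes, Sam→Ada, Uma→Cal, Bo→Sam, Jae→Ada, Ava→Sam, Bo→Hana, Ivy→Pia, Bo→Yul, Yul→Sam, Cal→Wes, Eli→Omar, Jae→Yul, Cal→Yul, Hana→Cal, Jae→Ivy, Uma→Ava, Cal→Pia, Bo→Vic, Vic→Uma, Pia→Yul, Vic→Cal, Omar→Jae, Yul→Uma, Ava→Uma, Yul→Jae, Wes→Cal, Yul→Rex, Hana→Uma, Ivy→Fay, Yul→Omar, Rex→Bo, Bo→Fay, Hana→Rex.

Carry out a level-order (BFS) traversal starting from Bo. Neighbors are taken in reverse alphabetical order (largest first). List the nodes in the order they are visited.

Bo → Yul → Vic → Sam → Hana → Fay → Wes → Uma → Rex → Omar → Jae → Cal → Ada → Ava → Eli → Ivy → Pia

Visit Bo; enqueue Yul, Vic, Sam, Hana, Fay → queue [Yul, Vic, Sam, Hana, Fay]
Visit Yul; enqueue Wes, Uma, Rex, Omar, Jae → queue [Vic, Sam, Hana, Fay, Wes, Uma, Rex, Omar, Jae]
Visit Vic; enqueue Cal → queue [Sam, Hana, Fay, Wes, Uma, Rex, Omar, Jae, Cal]
Visit Sam; enqueue Ada → queue [Hana, Fay, Wes, Uma, Rex, Omar, Jae, Cal, Ada]
Visit Hana; enqueue Ava → queue [Fay, Wes, Uma, Rex, Omar, Jae, Cal, Ada, Ava]
Visit Fay → queue [Wes, Uma, Rex, Omar, Jae, Cal, Ada, Ava]
Visit Wes → queue [Uma, Rex, Omar, Jae, Cal, Ada, Ava]
Visit Uma; enqueue Eli → queue [Rex, Omar, Jae, Cal, Ada, Ava, Eli]
Visit Rex → queue [Omar, Jae, Cal, Ada, Ava, Eli]
Visit Omar → queue [Jae, Cal, Ada, Ava, Eli]
Visit Jae; enqueue Ivy → queue [Cal, Ada, Ava, Eli, Ivy]
Visit Cal; enqueue Pia → queue [Ada, Ava, Eli, Ivy, Pia]
Visit Ada → queue [Ava, Eli, Ivy, Pia]
Visit Ava → queue [Eli, Ivy, Pia]
Visit Eli → queue [Ivy, Pia]
Visit Ivy → queue [Pia]
Visit Pia → queue []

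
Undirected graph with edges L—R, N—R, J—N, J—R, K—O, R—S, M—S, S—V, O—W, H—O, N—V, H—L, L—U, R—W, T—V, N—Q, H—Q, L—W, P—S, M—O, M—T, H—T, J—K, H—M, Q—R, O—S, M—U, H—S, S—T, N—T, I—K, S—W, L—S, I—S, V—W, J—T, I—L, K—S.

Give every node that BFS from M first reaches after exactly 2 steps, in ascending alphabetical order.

I, J, K, L, N, P, Q, R, V, W

Level 0: M
Level 1: H, O, S, T, U
Level 2: I, J, K, L, N, P, Q, R, V, W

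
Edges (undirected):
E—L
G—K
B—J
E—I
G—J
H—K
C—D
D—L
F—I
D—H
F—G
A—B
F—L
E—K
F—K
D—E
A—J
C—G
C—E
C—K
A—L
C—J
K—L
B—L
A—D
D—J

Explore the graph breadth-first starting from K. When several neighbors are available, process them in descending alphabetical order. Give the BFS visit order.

Visit K; enqueue L, H, G, F, E, C → queue [L, H, G, F, E, C]
Visit L; enqueue D, B, A → queue [H, G, F, E, C, D, B, A]
Visit H → queue [G, F, E, C, D, B, A]
Visit G; enqueue J → queue [F, E, C, D, B, A, J]
Visit F; enqueue I → queue [E, C, D, B, A, J, I]
Visit E → queue [C, D, B, A, J, I]
Visit C → queue [D, B, A, J, I]
Visit D → queue [B, A, J, I]
Visit B → queue [A, J, I]
Visit A → queue [J, I]
Visit J → queue [I]
Visit I → queue []

K L H G F E C D B A J I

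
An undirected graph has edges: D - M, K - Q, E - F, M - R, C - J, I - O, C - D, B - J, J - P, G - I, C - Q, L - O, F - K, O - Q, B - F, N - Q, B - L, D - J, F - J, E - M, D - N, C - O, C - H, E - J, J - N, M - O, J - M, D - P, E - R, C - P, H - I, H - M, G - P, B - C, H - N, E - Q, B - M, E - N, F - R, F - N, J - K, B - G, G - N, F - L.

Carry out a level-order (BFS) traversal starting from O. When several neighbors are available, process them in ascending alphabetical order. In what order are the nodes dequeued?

Visit O; enqueue C, I, L, M, Q → queue [C, I, L, M, Q]
Visit C; enqueue B, D, H, J, P → queue [I, L, M, Q, B, D, H, J, P]
Visit I; enqueue G → queue [L, M, Q, B, D, H, J, P, G]
Visit L; enqueue F → queue [M, Q, B, D, H, J, P, G, F]
Visit M; enqueue E, R → queue [Q, B, D, H, J, P, G, F, E, R]
Visit Q; enqueue K, N → queue [B, D, H, J, P, G, F, E, R, K, N]
Visit B → queue [D, H, J, P, G, F, E, R, K, N]
Visit D → queue [H, J, P, G, F, E, R, K, N]
Visit H → queue [J, P, G, F, E, R, K, N]
Visit J → queue [P, G, F, E, R, K, N]
Visit P → queue [G, F, E, R, K, N]
Visit G → queue [F, E, R, K, N]
Visit F → queue [E, R, K, N]
Visit E → queue [R, K, N]
Visit R → queue [K, N]
Visit K → queue [N]
Visit N → queue []

O → C → I → L → M → Q → B → D → H → J → P → G → F → E → R → K → N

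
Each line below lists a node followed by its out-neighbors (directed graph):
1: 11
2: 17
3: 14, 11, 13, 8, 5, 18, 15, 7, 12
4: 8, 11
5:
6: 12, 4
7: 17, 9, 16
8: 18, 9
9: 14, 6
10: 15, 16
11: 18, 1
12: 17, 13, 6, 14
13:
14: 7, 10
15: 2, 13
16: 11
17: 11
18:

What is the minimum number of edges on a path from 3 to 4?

Level 0: 3
Level 1: 5, 7, 8, 11, 12, 13, 14, 15, 18
Level 2: 1, 2, 6, 9, 10, 16, 17
Level 3: 4
4 first appears at level 3.

3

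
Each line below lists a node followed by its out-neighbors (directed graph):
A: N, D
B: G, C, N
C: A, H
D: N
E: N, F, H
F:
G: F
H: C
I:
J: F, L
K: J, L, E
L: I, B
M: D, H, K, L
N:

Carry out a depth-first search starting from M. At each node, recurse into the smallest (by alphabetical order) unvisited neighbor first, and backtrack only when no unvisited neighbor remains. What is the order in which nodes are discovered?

Visit M
M → D
D → N
M → H
H → C
C → A
M → K
K → E
E → F
K → J
J → L
L → B
B → G
L → I

M, D, N, H, C, A, K, E, F, J, L, B, G, I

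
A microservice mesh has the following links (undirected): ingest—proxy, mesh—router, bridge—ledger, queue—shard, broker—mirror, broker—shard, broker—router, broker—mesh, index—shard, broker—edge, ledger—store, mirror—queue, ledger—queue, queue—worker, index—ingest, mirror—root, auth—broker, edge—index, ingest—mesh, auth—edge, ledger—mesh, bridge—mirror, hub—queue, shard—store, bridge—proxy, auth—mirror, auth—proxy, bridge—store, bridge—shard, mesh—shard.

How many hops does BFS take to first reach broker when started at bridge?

2

Level 0: bridge
Level 1: ledger, mirror, proxy, shard, store
Level 2: auth, broker, index, ingest, mesh, queue, root
Level 3: edge, hub, router, worker
broker first appears at level 2.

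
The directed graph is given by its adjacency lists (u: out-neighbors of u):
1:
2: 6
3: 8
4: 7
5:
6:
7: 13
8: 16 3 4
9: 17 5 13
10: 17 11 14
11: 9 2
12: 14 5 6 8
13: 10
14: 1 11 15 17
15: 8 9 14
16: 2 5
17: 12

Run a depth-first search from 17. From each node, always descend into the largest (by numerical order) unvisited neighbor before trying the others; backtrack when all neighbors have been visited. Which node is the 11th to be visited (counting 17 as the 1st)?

Visit 17
17 → 12
12 → 14
14 → 15
15 → 9
9 → 13
13 → 10
10 → 11
11 → 2
2 → 6
9 → 5
15 → 8
8 → 16
8 → 4
4 → 7
8 → 3
14 → 1

Visit order: 17, 12, 14, 15, 9, 13, 10, 11, 2, 6, 5, 8, 16, 4, 7, 3, 1

5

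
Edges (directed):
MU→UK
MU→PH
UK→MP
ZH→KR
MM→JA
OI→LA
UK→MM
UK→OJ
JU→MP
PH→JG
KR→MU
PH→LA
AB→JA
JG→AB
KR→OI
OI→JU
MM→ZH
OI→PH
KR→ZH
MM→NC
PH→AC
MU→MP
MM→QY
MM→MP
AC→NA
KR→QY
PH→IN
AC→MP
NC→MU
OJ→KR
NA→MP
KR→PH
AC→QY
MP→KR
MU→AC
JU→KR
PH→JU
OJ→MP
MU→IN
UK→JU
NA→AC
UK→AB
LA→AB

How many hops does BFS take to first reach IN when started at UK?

4

Level 0: UK
Level 1: AB, JU, MM, MP, OJ
Level 2: JA, KR, NC, QY, ZH
Level 3: MU, OI, PH
Level 4: AC, IN, JG, LA
Level 5: NA
IN first appears at level 4.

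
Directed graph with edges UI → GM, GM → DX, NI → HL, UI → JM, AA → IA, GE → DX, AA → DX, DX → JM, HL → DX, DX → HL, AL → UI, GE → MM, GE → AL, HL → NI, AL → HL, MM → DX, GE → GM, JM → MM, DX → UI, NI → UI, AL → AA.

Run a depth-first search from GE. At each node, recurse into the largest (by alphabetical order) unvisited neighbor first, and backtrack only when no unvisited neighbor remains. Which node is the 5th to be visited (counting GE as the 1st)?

JM

Visit GE
GE → MM
MM → DX
DX → UI
UI → JM
UI → GM
DX → HL
HL → NI
GE → AL
AL → AA
AA → IA

Visit order: GE, MM, DX, UI, JM, GM, HL, NI, AL, AA, IA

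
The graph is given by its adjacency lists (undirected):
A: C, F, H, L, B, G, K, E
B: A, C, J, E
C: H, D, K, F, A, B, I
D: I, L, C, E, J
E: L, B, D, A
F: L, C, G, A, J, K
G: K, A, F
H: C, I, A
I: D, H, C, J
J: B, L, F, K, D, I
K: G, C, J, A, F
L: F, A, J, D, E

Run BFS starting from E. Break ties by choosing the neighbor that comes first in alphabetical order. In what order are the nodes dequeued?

E -> A -> B -> D -> L -> C -> F -> G -> H -> K -> J -> I

Visit E; enqueue A, B, D, L → queue [A, B, D, L]
Visit A; enqueue C, F, G, H, K → queue [B, D, L, C, F, G, H, K]
Visit B; enqueue J → queue [D, L, C, F, G, H, K, J]
Visit D; enqueue I → queue [L, C, F, G, H, K, J, I]
Visit L → queue [C, F, G, H, K, J, I]
Visit C → queue [F, G, H, K, J, I]
Visit F → queue [G, H, K, J, I]
Visit G → queue [H, K, J, I]
Visit H → queue [K, J, I]
Visit K → queue [J, I]
Visit J → queue [I]
Visit I → queue []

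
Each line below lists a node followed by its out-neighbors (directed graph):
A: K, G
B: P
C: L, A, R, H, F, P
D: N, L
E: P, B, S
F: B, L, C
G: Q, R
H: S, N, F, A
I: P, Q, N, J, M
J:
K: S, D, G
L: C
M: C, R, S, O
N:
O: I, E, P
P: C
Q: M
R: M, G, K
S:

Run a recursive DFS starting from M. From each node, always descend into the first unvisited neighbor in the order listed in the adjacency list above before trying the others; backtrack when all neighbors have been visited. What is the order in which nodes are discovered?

Visit M
M → C
C → L
C → A
A → K
K → S
K → D
D → N
K → G
G → Q
G → R
C → H
H → F
F → B
B → P
M → O
O → I
I → J
O → E

M, C, L, A, K, S, D, N, G, Q, R, H, F, B, P, O, I, J, E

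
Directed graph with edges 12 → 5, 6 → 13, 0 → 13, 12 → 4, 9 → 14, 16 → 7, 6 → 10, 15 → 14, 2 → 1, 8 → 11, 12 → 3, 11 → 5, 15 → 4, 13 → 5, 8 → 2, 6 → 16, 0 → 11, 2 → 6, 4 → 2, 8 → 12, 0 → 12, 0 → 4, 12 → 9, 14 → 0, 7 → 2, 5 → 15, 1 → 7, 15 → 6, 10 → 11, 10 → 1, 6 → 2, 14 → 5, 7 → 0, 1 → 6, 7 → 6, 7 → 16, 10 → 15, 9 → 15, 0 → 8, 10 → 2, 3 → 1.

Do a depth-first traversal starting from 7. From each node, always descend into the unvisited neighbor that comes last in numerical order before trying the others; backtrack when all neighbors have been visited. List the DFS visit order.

Visit 7
7 → 16
7 → 6
6 → 13
13 → 5
5 → 15
15 → 14
14 → 0
0 → 12
12 → 9
12 → 4
4 → 2
2 → 1
12 → 3
0 → 11
0 → 8
6 → 10

7 16 6 13 5 15 14 0 12 9 4 2 1 3 11 8 10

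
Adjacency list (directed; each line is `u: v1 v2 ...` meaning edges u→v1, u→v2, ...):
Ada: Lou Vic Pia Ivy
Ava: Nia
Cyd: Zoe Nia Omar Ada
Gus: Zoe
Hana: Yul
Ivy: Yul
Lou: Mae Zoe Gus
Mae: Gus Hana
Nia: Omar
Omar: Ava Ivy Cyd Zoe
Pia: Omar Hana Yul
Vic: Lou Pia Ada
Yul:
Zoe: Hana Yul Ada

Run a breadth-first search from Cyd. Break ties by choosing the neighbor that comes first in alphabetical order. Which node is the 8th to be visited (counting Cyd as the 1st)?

Pia

Visit Cyd; enqueue Ada, Nia, Omar, Zoe → queue [Ada, Nia, Omar, Zoe]
Visit Ada; enqueue Ivy, Lou, Pia, Vic → queue [Nia, Omar, Zoe, Ivy, Lou, Pia, Vic]
Visit Nia → queue [Omar, Zoe, Ivy, Lou, Pia, Vic]
Visit Omar; enqueue Ava → queue [Zoe, Ivy, Lou, Pia, Vic, Ava]
Visit Zoe; enqueue Hana, Yul → queue [Ivy, Lou, Pia, Vic, Ava, Hana, Yul]
Visit Ivy → queue [Lou, Pia, Vic, Ava, Hana, Yul]
Visit Lou; enqueue Gus, Mae → queue [Pia, Vic, Ava, Hana, Yul, Gus, Mae]
Visit Pia → queue [Vic, Ava, Hana, Yul, Gus, Mae]
Visit Vic → queue [Ava, Hana, Yul, Gus, Mae]
Visit Ava → queue [Hana, Yul, Gus, Mae]
Visit Hana → queue [Yul, Gus, Mae]
Visit Yul → queue [Gus, Mae]
Visit Gus → queue [Mae]
Visit Mae → queue []

Visit order: Cyd, Ada, Nia, Omar, Zoe, Ivy, Lou, Pia, Vic, Ava, Hana, Yul, Gus, Mae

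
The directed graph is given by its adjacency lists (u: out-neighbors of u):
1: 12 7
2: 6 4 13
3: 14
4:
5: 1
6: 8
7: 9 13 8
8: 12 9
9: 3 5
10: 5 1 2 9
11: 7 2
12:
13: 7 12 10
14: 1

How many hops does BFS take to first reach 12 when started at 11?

3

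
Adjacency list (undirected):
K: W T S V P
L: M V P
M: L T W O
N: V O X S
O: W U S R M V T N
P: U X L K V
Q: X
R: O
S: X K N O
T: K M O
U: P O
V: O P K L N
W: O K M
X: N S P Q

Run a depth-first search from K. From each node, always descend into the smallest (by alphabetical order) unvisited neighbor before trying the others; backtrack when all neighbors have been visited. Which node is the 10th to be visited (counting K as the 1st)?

Visit K
K → P
P → L
L → M
M → O
O → N
N → S
S → X
X → Q
N → V
O → R
O → T
O → U
O → W

Visit order: K, P, L, M, O, N, S, X, Q, V, R, T, U, W

V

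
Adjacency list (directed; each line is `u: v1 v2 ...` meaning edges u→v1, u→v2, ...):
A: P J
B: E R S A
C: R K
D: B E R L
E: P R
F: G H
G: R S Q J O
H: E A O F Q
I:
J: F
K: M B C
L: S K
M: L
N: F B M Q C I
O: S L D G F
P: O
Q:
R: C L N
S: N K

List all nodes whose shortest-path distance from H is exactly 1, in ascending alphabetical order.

Level 0: H
Level 1: A, E, F, O, Q
Level 2: D, G, J, L, P, R, S
Level 3: B, C, K, N
Level 4: I, M

A, E, F, O, Q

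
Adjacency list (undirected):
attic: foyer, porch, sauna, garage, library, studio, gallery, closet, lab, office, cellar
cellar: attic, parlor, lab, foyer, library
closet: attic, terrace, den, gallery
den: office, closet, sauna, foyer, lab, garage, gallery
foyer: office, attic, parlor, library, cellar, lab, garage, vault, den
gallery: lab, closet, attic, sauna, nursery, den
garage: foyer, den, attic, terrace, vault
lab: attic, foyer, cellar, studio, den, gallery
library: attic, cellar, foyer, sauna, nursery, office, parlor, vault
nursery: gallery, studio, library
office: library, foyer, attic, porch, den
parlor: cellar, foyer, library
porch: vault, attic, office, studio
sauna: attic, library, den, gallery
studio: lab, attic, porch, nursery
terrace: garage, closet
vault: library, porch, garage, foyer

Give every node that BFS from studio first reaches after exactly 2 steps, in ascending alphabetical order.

Level 0: studio
Level 1: attic, lab, nursery, porch
Level 2: cellar, closet, den, foyer, gallery, garage, library, office, sauna, vault
Level 3: parlor, terrace

cellar, closet, den, foyer, gallery, garage, library, office, sauna, vault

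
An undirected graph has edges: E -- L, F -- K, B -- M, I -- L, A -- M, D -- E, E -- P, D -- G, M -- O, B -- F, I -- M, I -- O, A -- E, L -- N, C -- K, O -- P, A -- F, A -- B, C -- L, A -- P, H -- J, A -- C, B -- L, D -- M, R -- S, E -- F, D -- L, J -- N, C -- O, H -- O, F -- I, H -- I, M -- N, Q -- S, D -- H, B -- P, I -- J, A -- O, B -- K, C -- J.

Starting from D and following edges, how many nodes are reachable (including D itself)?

BFS from D visits: D, E, G, H, L, M, A, F, P, I, J, O, B, C, N, K
Reachable nodes: 16 of 19 total.

16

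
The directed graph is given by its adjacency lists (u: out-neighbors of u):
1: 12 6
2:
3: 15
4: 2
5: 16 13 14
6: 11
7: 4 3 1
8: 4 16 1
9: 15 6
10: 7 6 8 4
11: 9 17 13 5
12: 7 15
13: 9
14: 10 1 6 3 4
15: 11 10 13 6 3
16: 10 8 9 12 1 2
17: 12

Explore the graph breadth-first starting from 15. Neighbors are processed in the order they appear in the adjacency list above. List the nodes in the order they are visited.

Visit 15; enqueue 11, 10, 13, 6, 3 → queue [11, 10, 13, 6, 3]
Visit 11; enqueue 9, 17, 5 → queue [10, 13, 6, 3, 9, 17, 5]
Visit 10; enqueue 7, 8, 4 → queue [13, 6, 3, 9, 17, 5, 7, 8, 4]
Visit 13 → queue [6, 3, 9, 17, 5, 7, 8, 4]
Visit 6 → queue [3, 9, 17, 5, 7, 8, 4]
Visit 3 → queue [9, 17, 5, 7, 8, 4]
Visit 9 → queue [17, 5, 7, 8, 4]
Visit 17; enqueue 12 → queue [5, 7, 8, 4, 12]
Visit 5; enqueue 16, 14 → queue [7, 8, 4, 12, 16, 14]
Visit 7; enqueue 1 → queue [8, 4, 12, 16, 14, 1]
Visit 8 → queue [4, 12, 16, 14, 1]
Visit 4; enqueue 2 → queue [12, 16, 14, 1, 2]
Visit 12 → queue [16, 14, 1, 2]
Visit 16 → queue [14, 1, 2]
Visit 14 → queue [1, 2]
Visit 1 → queue [2]
Visit 2 → queue []

15, 11, 10, 13, 6, 3, 9, 17, 5, 7, 8, 4, 12, 16, 14, 1, 2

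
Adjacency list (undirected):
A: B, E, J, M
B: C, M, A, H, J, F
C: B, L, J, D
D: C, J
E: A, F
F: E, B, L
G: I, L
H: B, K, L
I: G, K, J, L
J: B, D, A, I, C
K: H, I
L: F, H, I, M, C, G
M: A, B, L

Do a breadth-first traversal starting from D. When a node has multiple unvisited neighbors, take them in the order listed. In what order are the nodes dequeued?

D, C, J, B, L, A, I, M, H, F, G, E, K

Visit D; enqueue C, J → queue [C, J]
Visit C; enqueue B, L → queue [J, B, L]
Visit J; enqueue A, I → queue [B, L, A, I]
Visit B; enqueue M, H, F → queue [L, A, I, M, H, F]
Visit L; enqueue G → queue [A, I, M, H, F, G]
Visit A; enqueue E → queue [I, M, H, F, G, E]
Visit I; enqueue K → queue [M, H, F, G, E, K]
Visit M → queue [H, F, G, E, K]
Visit H → queue [F, G, E, K]
Visit F → queue [G, E, K]
Visit G → queue [E, K]
Visit E → queue [K]
Visit K → queue []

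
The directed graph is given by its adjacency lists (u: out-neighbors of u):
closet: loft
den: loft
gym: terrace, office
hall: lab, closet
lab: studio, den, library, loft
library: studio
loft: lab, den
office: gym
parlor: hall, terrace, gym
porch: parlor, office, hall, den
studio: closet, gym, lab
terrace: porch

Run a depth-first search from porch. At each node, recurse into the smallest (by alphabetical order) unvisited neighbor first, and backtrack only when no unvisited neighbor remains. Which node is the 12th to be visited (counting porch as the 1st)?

parlor

Visit porch
porch → den
den → loft
loft → lab
lab → library
library → studio
studio → closet
studio → gym
gym → office
gym → terrace
porch → hall
porch → parlor

Visit order: porch, den, loft, lab, library, studio, closet, gym, office, terrace, hall, parlor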